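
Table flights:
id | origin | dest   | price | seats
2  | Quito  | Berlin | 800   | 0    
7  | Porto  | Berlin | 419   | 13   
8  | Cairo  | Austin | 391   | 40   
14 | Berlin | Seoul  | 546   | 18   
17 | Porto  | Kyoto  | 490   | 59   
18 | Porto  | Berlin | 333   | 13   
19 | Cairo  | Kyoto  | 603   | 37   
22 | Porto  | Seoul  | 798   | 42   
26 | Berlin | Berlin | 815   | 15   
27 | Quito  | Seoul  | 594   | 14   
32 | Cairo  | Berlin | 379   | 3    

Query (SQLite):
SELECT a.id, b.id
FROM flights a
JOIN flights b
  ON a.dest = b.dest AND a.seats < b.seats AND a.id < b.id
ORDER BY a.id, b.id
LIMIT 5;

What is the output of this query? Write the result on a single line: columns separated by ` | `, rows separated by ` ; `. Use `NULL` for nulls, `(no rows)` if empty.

Pairs (a,b) with same dest, a.seats < b.seats, a.id < b.id.
dest groups: Austin:{8} Berlin:{2,7,18,26,32} Kyoto:{17,19} Seoul:{14,22,27}
Ordered by (a.id, b.id); first 5.

2 | 7 ; 2 | 18 ; 2 | 26 ; 2 | 32 ; 7 | 26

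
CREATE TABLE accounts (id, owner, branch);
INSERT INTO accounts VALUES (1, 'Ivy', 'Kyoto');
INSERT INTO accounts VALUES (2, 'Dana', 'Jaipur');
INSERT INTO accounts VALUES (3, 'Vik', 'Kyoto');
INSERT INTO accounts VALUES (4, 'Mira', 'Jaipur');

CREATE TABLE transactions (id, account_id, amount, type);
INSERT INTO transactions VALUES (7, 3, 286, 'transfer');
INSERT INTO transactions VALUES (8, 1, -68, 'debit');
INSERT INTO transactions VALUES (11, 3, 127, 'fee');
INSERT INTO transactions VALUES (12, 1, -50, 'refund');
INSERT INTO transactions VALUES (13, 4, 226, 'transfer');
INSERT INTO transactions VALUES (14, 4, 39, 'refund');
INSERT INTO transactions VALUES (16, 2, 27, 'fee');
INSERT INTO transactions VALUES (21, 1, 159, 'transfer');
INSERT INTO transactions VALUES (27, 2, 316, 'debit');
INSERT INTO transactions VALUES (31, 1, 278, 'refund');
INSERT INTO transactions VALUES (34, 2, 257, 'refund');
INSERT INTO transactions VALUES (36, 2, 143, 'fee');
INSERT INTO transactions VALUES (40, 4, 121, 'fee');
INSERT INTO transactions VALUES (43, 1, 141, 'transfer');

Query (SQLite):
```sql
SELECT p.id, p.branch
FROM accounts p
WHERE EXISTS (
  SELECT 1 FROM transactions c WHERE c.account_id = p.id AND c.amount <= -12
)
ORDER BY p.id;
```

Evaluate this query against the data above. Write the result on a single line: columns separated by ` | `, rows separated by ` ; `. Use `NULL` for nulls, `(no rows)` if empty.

1 | Kyoto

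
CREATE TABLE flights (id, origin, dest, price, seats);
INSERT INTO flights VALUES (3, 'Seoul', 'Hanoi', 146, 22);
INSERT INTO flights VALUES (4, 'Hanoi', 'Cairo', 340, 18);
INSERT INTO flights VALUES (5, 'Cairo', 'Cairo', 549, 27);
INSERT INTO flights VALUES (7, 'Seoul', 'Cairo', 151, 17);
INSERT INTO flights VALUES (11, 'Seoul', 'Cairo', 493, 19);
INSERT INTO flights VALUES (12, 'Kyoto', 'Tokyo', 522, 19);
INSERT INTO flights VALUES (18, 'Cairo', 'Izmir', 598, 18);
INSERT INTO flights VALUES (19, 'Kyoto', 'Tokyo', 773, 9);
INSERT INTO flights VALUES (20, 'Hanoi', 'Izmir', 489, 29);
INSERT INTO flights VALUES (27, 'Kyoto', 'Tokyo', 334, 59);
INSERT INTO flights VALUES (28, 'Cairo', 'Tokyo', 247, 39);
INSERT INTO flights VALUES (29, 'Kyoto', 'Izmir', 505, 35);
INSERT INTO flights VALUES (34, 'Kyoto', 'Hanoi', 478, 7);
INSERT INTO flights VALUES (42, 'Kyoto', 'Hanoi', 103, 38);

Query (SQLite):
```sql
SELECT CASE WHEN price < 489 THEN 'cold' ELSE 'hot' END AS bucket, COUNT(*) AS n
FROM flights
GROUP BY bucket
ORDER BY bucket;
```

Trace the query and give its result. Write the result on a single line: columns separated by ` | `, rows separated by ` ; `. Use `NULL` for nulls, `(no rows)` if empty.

cold | 7 ; hot | 7

Bucket rows by price < 489 → 'cold' else 'hot'; count each bucket.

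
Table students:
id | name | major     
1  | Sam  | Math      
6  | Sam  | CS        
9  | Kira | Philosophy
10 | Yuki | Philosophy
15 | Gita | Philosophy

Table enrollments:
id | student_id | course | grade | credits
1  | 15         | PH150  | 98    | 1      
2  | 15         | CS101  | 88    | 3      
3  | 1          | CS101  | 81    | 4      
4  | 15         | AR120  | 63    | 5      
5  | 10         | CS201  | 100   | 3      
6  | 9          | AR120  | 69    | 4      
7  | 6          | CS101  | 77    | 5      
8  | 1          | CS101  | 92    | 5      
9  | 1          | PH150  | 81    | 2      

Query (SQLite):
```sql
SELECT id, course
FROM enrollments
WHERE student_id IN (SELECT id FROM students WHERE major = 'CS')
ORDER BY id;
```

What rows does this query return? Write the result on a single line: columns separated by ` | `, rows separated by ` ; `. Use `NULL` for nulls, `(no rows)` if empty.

Inner query: students.id where major = 'CS'.
Outer: keep enrollments rows whose student_id is in that set.
Inner query → {6}

7 | CS101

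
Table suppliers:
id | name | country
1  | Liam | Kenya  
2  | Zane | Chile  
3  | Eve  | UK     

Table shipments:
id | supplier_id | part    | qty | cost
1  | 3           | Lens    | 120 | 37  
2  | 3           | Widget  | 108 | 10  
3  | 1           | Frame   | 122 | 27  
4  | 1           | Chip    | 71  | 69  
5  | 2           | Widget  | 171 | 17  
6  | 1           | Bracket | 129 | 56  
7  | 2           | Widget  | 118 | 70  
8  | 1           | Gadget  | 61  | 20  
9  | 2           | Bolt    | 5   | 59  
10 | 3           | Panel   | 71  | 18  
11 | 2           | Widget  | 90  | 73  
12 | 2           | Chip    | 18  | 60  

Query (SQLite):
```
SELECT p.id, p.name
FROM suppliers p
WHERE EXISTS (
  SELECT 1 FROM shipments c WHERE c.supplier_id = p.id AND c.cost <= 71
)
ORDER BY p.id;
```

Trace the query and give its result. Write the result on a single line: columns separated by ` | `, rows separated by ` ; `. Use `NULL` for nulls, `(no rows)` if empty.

For each suppliers row, check whether any shipments with matching supplier_id has cost <= 71.
Keep rows where that is true.

1 | Liam ; 2 | Zane ; 3 | Eve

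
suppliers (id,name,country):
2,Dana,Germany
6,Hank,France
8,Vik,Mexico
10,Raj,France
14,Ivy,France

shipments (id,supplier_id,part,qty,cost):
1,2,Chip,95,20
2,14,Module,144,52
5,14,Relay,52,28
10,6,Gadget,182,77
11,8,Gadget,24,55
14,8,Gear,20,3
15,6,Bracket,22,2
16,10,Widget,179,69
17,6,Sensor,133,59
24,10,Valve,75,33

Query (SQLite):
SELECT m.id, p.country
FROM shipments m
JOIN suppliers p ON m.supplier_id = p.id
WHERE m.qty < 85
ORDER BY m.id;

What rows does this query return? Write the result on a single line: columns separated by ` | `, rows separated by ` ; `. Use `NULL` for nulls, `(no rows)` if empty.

Each shipments row matches the suppliers row where supplier_id = suppliers.id.
Then keep rows with m.qty < 85.

5 | France ; 11 | Mexico ; 14 | Mexico ; 15 | France ; 24 | France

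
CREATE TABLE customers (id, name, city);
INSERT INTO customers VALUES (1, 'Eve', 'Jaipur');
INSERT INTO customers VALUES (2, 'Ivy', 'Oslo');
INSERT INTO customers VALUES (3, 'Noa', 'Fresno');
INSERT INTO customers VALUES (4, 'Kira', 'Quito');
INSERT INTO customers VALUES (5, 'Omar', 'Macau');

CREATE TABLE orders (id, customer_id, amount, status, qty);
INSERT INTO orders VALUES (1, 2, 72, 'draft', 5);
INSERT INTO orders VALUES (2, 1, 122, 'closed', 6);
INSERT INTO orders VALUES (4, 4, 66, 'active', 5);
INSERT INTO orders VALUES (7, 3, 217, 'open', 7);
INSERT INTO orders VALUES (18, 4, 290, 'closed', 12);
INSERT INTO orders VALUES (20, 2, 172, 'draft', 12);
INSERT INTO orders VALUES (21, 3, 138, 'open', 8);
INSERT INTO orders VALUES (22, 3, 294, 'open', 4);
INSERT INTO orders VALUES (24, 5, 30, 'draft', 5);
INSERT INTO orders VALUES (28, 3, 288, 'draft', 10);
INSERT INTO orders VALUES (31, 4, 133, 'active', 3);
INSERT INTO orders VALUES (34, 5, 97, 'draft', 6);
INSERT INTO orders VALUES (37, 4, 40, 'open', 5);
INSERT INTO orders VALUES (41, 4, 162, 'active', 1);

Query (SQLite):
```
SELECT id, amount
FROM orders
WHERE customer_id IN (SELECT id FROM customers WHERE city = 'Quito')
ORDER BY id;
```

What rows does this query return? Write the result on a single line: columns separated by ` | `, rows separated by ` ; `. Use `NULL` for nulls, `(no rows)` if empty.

Inner query: customers.id where city = 'Quito'.
Outer: keep orders rows whose customer_id is in that set.
Inner query → {4}

4 | 66 ; 18 | 290 ; 31 | 133 ; 37 | 40 ; 41 | 162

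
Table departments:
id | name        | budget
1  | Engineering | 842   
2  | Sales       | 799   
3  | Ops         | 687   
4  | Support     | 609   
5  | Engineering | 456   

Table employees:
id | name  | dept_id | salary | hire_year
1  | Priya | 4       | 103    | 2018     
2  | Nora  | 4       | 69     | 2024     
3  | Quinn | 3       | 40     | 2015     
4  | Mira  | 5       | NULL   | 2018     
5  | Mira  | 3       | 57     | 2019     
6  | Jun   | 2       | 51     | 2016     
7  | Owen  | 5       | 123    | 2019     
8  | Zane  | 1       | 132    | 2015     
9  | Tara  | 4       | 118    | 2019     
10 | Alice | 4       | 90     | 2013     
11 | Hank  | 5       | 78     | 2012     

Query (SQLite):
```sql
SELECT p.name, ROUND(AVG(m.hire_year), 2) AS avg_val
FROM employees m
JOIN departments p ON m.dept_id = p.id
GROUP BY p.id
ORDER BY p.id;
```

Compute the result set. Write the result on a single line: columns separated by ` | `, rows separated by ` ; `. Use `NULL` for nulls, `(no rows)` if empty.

Engineering | 2015 ; Sales | 2016 ; Ops | 2017 ; Support | 2018.5 ; Engineering | 2016.33

Join each employees row to its departments via dept_id.
Group joined rows by departments.id; compute ROUND(AVG(m.hire_year), 2) per group.
  1: ids {8} → ROUND(AVG(m.hire_year), 2)=2015
  2: ids {6} → ROUND(AVG(m.hire_year), 2)=2016
  3: ids {3, 5} → ROUND(AVG(m.hire_year), 2)=2017
  4: ids {1, 2, 9, 10} → ROUND(AVG(m.hire_year), 2)=2018.5
  5: ids {4, 7, 11} → ROUND(AVG(m.hire_year), 2)=2016.33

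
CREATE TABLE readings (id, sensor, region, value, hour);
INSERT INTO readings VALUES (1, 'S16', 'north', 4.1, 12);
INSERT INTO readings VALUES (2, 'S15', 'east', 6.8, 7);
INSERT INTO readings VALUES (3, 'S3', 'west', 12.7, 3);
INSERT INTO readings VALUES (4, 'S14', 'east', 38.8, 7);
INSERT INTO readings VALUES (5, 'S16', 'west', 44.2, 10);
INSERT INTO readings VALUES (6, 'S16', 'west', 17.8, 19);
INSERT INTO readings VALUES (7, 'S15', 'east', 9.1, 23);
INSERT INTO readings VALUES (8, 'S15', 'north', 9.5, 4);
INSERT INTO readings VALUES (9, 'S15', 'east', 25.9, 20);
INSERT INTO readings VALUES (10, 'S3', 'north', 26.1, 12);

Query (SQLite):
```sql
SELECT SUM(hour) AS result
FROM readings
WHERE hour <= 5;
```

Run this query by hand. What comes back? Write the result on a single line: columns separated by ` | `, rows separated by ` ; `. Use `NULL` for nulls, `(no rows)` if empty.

7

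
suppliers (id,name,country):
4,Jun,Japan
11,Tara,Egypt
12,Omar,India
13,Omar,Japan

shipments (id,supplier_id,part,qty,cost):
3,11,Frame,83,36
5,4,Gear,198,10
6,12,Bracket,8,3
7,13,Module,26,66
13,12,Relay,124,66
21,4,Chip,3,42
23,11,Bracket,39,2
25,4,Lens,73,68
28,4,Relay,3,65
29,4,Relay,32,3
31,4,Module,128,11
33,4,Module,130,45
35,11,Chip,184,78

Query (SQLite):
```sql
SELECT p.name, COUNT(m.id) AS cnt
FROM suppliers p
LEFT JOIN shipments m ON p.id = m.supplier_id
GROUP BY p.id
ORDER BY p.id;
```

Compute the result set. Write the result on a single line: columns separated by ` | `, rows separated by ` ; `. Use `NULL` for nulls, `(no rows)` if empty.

LEFT JOIN keeps every suppliers row; unmatched ones get NULL for shipments columns.
Group by suppliers.id and compute COUNT(m.id). COUNT(col) of an all-NULL group is 0.
  4: ids {5, 21, 25, 28, 29, 31, 33} → COUNT(m.id)=7
  11: ids {3, 23, 35} → COUNT(m.id)=3
  12: ids {6, 13} → COUNT(m.id)=2
  13: ids {7} → COUNT(m.id)=1

Jun | 7 ; Tara | 3 ; Omar | 2 ; Omar | 1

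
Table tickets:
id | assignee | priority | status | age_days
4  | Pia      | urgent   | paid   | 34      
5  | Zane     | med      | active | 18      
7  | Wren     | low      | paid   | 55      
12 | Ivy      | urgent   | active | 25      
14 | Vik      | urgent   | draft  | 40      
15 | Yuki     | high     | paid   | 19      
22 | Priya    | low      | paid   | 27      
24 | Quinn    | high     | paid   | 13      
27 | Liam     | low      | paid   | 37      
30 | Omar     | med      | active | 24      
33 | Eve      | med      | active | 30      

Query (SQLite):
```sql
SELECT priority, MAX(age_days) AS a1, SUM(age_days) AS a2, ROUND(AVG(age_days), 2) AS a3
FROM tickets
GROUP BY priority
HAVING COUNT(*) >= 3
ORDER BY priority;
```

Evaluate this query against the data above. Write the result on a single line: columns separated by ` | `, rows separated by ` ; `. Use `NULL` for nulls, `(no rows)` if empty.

low | 55 | 119 | 39.67 ; med | 30 | 72 | 24 ; urgent | 40 | 99 | 33

Group tickets by priority.
Per group compute: MAX(age_days), SUM(age_days), ROUND(AVG(age_days), 2).
HAVING: drop groups with fewer than 3 rows.
  high: ids {15, 24} → MAX(age_days)=19, SUM(age_days)=32, ROUND(AVG(age_days), 2)=16
  low: ids {7, 22, 27} → MAX(age_days)=55, SUM(age_days)=119, ROUND(AVG(age_days), 2)=39.67
  med: ids {5, 30, 33} → MAX(age_days)=30, SUM(age_days)=72, ROUND(AVG(age_days), 2)=24
  urgent: ids {4, 12, 14} → MAX(age_days)=40, SUM(age_days)=99, ROUND(AVG(age_days), 2)=33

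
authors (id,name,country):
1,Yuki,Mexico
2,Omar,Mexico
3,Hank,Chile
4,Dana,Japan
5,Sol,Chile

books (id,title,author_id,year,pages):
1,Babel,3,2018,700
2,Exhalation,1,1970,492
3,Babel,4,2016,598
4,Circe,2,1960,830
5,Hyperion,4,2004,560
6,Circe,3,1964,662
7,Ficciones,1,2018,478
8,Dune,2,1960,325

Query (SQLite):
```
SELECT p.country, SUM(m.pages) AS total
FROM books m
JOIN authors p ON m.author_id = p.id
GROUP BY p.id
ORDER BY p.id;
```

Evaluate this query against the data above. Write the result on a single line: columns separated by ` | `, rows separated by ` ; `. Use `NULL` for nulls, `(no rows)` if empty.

Mexico | 970 ; Mexico | 1155 ; Chile | 1362 ; Japan | 1158

Join each books row to its authors via author_id.
Group joined rows by authors.id; compute SUM(m.pages) per group.
  1: ids {2, 7} → SUM(m.pages)=970
  2: ids {4, 8} → SUM(m.pages)=1155
  3: ids {1, 6} → SUM(m.pages)=1362
  4: ids {3, 5} → SUM(m.pages)=1158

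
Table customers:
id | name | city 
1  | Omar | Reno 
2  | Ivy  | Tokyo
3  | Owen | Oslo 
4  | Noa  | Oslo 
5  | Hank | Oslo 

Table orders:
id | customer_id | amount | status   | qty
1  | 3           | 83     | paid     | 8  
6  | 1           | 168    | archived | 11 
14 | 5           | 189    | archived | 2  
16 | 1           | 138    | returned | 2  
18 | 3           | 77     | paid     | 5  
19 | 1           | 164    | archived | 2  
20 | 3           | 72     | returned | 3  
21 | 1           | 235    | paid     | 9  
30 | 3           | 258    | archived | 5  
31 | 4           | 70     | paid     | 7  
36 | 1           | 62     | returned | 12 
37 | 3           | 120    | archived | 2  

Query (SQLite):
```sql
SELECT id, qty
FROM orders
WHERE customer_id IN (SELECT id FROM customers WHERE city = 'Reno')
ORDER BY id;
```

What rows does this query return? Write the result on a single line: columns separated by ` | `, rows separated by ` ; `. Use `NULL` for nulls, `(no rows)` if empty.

6 | 11 ; 16 | 2 ; 19 | 2 ; 21 | 9 ; 36 | 12

Inner query: customers.id where city = 'Reno'.
Outer: keep orders rows whose customer_id is in that set.
Inner query → {1}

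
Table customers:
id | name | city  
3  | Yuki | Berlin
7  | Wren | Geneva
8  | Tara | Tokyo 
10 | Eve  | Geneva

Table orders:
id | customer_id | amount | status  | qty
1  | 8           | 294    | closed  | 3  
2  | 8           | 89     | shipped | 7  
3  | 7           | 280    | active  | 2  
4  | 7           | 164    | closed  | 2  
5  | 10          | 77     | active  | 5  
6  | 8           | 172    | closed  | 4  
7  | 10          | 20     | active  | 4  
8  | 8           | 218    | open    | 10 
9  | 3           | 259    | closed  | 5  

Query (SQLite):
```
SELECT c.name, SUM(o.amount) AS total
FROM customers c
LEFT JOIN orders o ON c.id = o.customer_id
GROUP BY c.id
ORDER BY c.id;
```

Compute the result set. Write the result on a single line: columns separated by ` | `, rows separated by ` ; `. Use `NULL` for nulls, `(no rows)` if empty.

LEFT JOIN keeps every customers row; unmatched ones get NULL for orders columns.
Group by customers.id and compute SUM(o.amount). SUM over an all-NULL group is NULL.
  3: ids {9} → SUM(o.amount)=259
  7: ids {3, 4} → SUM(o.amount)=444
  8: ids {1, 2, 6, 8} → SUM(o.amount)=773
  10: ids {5, 7} → SUM(o.amount)=97

Yuki | 259 ; Wren | 444 ; Tara | 773 ; Eve | 97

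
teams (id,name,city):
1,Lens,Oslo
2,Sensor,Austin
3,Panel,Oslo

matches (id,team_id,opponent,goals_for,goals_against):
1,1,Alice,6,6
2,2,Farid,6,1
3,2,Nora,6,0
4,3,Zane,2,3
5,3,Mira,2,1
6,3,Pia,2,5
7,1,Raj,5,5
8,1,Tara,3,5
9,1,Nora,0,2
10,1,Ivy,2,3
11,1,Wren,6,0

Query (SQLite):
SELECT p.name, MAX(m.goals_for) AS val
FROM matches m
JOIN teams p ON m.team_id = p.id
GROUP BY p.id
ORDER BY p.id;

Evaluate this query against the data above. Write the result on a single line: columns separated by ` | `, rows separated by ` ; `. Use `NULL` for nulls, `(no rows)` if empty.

Join each matches row to its teams via team_id.
Group joined rows by teams.id; compute MAX(m.goals_for) per group.
  1: ids {1, 7, 8, 9, 10, 11} → MAX(m.goals_for)=6
  2: ids {2, 3} → MAX(m.goals_for)=6
  3: ids {4, 5, 6} → MAX(m.goals_for)=2

Lens | 6 ; Sensor | 6 ; Panel | 2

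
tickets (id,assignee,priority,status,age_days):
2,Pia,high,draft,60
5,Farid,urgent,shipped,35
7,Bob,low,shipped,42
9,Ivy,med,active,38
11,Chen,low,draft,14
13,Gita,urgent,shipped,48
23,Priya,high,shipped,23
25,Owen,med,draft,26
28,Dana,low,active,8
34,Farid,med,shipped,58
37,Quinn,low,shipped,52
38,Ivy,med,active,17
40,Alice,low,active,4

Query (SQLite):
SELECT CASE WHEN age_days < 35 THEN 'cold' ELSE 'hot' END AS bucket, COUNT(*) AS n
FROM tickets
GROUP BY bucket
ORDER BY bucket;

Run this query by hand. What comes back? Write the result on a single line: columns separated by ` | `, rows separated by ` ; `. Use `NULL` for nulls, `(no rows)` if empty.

Bucket rows by age_days < 35 → 'cold' else 'hot'; count each bucket.

cold | 6 ; hot | 7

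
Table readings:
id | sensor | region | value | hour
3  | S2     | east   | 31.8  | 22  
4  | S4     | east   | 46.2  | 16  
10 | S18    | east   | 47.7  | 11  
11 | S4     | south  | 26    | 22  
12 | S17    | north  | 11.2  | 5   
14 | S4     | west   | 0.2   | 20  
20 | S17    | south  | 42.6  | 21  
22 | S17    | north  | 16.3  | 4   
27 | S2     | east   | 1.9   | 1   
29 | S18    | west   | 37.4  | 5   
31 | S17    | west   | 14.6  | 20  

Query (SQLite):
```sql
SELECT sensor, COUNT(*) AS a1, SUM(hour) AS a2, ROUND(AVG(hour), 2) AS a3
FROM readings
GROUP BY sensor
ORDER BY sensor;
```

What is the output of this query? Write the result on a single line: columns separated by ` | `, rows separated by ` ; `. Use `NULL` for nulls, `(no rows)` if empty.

Group readings by sensor.
Per group compute: COUNT(*), SUM(hour), ROUND(AVG(hour), 2).
  S17: ids {12, 20, 22, 31} → COUNT(*)=4, SUM(hour)=50, ROUND(AVG(hour), 2)=12.5
  S18: ids {10, 29} → COUNT(*)=2, SUM(hour)=16, ROUND(AVG(hour), 2)=8
  S2: ids {3, 27} → COUNT(*)=2, SUM(hour)=23, ROUND(AVG(hour), 2)=11.5
  S4: ids {4, 11, 14} → COUNT(*)=3, SUM(hour)=58, ROUND(AVG(hour), 2)=19.33

S17 | 4 | 50 | 12.5 ; S18 | 2 | 16 | 8 ; S2 | 2 | 23 | 11.5 ; S4 | 3 | 58 | 19.33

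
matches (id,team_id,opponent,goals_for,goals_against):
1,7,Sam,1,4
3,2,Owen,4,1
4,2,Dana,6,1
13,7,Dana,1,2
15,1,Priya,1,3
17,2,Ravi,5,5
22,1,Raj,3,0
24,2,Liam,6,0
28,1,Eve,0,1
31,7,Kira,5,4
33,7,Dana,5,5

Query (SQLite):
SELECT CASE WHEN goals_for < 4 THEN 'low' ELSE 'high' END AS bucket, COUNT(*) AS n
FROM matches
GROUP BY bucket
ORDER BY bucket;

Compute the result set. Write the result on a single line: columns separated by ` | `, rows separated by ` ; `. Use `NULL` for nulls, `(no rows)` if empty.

high | 6 ; low | 5

Bucket rows by goals_for < 4 → 'low' else 'high'; count each bucket.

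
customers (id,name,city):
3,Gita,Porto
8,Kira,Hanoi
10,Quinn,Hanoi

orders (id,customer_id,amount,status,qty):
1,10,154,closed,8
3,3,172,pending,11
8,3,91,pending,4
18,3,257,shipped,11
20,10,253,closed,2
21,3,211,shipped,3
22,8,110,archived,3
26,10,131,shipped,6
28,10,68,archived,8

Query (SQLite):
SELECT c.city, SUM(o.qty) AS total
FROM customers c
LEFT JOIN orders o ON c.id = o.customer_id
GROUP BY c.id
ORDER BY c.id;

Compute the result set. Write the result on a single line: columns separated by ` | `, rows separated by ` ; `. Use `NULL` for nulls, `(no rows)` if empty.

Porto | 29 ; Hanoi | 3 ; Hanoi | 24

LEFT JOIN keeps every customers row; unmatched ones get NULL for orders columns.
Group by customers.id and compute SUM(o.qty). SUM over an all-NULL group is NULL.
  3: ids {3, 8, 18, 21} → SUM(o.qty)=29
  8: ids {22} → SUM(o.qty)=3
  10: ids {1, 20, 26, 28} → SUM(o.qty)=24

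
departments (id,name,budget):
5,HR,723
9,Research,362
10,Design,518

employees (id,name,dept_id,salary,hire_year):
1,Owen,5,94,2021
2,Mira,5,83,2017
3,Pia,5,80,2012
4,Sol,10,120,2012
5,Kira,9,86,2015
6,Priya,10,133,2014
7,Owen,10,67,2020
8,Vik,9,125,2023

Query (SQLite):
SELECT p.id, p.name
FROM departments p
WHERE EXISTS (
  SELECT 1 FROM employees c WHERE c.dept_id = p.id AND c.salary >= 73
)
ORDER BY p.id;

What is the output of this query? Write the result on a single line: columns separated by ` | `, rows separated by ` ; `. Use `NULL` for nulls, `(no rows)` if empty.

5 | HR ; 9 | Research ; 10 | Design

For each departments row, check whether any employees with matching dept_id has salary >= 73.
Keep rows where that is true.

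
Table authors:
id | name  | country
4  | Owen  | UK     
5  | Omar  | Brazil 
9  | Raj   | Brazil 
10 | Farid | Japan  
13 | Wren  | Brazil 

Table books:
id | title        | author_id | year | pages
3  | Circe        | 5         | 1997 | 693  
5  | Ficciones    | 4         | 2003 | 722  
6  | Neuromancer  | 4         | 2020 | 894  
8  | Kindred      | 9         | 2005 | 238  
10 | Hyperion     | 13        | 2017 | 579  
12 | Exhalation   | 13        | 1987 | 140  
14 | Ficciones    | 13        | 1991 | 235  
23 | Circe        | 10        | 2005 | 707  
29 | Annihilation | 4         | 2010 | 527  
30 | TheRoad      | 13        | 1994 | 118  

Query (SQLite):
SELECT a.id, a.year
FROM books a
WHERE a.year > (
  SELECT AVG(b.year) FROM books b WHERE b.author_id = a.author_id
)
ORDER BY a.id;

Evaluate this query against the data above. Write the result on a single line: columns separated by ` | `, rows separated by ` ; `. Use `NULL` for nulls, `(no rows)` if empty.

For each books row a, compute AVG(year) over rows sharing a.author_id.
Keep row a if a.year > that per-group AVG.
  author_id=4: AVG(year) = 2011.0
  author_id=5: AVG(year) = 1997.0
  author_id=9: AVG(year) = 2005.0
  author_id=10: AVG(year) = 2005.0
  author_id=13: AVG(year) = 1997.25

6 | 2020 ; 10 | 2017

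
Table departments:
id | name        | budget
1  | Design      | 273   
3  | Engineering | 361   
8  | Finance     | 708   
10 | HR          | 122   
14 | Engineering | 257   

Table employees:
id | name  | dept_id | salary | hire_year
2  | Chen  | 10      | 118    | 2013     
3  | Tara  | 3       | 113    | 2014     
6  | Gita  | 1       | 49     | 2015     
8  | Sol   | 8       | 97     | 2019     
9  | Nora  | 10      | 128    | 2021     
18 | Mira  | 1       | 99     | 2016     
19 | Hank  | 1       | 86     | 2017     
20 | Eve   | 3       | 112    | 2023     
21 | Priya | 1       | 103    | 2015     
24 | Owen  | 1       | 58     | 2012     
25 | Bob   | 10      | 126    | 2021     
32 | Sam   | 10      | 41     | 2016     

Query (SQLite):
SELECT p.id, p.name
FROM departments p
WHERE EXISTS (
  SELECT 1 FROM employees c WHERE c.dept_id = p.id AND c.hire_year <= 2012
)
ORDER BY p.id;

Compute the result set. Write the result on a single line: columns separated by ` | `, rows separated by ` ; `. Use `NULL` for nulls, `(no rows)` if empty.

1 | Design

For each departments row, check whether any employees with matching dept_id has hire_year <= 2012.
Keep rows where that is true.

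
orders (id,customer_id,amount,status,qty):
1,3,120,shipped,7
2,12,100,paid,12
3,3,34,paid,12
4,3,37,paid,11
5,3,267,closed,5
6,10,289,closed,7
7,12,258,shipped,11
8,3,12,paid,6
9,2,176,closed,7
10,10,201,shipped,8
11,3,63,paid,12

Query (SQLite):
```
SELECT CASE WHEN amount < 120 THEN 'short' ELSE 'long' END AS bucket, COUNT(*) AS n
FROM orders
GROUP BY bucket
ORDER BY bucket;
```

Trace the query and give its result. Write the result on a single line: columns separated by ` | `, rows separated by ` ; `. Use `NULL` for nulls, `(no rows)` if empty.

Bucket rows by amount < 120 → 'short' else 'long'; count each bucket.

long | 6 ; short | 5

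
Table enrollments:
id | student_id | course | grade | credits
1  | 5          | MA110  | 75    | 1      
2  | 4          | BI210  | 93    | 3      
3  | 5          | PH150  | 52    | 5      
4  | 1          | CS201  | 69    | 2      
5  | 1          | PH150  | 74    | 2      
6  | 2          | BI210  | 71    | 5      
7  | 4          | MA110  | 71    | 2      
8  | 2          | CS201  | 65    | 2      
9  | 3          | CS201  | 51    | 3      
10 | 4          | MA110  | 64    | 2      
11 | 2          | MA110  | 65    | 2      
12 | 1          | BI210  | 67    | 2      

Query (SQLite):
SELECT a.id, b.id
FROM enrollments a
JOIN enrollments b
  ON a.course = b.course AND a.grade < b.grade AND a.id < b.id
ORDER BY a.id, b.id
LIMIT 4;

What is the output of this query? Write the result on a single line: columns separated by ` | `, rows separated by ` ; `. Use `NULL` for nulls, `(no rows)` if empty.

Pairs (a,b) with same course, a.grade < b.grade, a.id < b.id.
course groups: BI210:{2,6,12} CS201:{4,8,9} MA110:{1,7,10,11} PH150:{3,5}
Ordered by (a.id, b.id); first 4.

3 | 5 ; 10 | 11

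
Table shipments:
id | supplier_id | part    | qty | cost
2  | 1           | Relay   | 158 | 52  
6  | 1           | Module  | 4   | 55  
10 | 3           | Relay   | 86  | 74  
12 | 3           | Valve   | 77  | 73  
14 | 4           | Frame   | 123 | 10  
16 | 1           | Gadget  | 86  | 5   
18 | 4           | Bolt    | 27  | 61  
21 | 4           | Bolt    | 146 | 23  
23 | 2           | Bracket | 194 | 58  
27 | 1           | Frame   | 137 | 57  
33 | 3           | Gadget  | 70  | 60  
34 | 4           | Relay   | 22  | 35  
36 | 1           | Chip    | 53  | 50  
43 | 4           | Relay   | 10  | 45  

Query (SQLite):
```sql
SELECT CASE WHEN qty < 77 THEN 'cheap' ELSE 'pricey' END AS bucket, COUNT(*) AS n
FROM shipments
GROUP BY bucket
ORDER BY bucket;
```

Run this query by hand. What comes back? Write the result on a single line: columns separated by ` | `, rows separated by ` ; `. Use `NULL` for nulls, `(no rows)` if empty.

Bucket rows by qty < 77 → 'cheap' else 'pricey'; count each bucket.

cheap | 6 ; pricey | 8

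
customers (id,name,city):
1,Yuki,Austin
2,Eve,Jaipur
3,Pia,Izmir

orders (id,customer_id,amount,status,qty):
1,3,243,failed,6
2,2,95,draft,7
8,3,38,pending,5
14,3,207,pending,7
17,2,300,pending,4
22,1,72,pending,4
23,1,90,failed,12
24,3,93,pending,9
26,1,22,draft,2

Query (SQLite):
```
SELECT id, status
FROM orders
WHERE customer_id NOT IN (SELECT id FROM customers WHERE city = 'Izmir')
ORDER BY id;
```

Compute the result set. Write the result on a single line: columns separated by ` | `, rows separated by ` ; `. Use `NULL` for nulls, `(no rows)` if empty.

2 | draft ; 17 | pending ; 22 | pending ; 23 | failed ; 26 | draft

Inner query: customers.id where city = 'Izmir'.
Outer: keep orders rows whose customer_id is not in that set.
Inner query → {3}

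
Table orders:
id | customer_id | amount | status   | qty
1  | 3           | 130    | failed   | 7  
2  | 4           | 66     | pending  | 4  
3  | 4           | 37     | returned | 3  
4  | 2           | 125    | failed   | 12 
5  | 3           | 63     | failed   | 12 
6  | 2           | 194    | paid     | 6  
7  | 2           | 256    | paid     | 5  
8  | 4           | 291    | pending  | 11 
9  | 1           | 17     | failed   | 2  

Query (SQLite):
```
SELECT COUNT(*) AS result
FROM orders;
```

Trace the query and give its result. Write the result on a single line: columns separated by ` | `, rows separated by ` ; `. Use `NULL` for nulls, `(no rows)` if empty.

9

All qty values: [7, 4, 3, 12, 12, 6, 5, 11, 2].
COUNT(*) counts rows → 9.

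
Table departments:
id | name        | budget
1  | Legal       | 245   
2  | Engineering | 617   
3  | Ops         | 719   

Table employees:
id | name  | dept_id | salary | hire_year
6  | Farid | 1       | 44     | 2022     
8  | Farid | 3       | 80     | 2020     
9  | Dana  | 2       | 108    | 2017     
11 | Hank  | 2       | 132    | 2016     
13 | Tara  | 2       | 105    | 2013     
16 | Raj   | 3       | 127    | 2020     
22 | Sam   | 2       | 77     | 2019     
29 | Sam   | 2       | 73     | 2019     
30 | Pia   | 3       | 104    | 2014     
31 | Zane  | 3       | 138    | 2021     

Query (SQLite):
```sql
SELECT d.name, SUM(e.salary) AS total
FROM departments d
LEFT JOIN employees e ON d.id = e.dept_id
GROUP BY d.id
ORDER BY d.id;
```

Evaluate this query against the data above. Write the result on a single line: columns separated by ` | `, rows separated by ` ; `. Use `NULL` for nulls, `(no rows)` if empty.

LEFT JOIN keeps every departments row; unmatched ones get NULL for employees columns.
Group by departments.id and compute SUM(e.salary). SUM over an all-NULL group is NULL.
  1: ids {6} → SUM(e.salary)=44
  2: ids {9, 11, 13, 22, 29} → SUM(e.salary)=495
  3: ids {8, 16, 30, 31} → SUM(e.salary)=449

Legal | 44 ; Engineering | 495 ; Ops | 449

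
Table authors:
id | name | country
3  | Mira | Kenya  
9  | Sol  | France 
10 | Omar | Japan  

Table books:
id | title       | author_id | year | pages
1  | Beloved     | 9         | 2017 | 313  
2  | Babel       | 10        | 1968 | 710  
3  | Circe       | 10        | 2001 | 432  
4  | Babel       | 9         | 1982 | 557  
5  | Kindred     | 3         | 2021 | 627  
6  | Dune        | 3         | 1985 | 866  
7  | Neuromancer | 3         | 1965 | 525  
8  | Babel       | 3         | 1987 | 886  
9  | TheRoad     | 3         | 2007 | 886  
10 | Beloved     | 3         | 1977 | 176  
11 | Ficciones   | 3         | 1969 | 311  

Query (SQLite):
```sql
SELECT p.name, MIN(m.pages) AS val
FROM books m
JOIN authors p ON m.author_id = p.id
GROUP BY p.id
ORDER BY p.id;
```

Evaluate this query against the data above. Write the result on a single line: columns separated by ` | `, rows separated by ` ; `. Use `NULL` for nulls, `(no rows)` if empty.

Mira | 176 ; Sol | 313 ; Omar | 432

Join each books row to its authors via author_id.
Group joined rows by authors.id; compute MIN(m.pages) per group.
  3: ids {5, 6, 7, 8, 9, 10, 11} → MIN(m.pages)=176
  9: ids {1, 4} → MIN(m.pages)=313
  10: ids {2, 3} → MIN(m.pages)=432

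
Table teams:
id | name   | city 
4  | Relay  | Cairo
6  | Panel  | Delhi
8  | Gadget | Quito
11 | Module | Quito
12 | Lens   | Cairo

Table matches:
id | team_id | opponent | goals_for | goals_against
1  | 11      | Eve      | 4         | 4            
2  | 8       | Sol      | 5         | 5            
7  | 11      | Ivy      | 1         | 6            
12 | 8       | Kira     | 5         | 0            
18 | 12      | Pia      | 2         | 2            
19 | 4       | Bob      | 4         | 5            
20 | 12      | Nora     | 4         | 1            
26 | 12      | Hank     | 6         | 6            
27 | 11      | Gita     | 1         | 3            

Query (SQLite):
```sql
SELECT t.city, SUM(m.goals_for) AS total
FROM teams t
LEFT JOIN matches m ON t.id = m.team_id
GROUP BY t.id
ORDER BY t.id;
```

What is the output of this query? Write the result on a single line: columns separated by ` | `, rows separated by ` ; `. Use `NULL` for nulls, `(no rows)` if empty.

Cairo | 4 ; Delhi | NULL ; Quito | 10 ; Quito | 6 ; Cairo | 12

LEFT JOIN keeps every teams row; unmatched ones get NULL for matches columns.
Group by teams.id and compute SUM(m.goals_for). SUM over an all-NULL group is NULL.
  4: ids {19} → SUM(m.goals_for)=4
  6: ids {—} → SUM(m.goals_for)=NULL
  8: ids {2, 12} → SUM(m.goals_for)=10
  11: ids {1, 7, 27} → SUM(m.goals_for)=6
  12: ids {18, 20, 26} → SUM(m.goals_for)=12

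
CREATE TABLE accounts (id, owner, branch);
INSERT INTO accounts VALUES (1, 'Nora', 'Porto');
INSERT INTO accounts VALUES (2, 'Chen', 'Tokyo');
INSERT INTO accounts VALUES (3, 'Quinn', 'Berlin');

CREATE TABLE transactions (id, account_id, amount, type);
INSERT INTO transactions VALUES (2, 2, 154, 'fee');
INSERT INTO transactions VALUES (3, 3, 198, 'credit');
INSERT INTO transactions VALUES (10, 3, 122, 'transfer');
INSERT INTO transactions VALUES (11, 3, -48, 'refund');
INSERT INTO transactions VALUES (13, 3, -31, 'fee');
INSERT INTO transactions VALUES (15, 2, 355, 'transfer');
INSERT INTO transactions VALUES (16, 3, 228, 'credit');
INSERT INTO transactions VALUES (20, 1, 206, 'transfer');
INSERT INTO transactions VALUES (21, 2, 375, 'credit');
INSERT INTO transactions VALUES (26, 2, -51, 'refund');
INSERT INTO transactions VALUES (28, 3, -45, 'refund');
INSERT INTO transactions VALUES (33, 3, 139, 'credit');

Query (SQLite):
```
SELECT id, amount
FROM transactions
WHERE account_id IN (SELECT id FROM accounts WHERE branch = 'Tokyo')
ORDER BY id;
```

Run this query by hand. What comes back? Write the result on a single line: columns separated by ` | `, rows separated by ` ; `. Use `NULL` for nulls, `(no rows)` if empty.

2 | 154 ; 15 | 355 ; 21 | 375 ; 26 | -51

Inner query: accounts.id where branch = 'Tokyo'.
Outer: keep transactions rows whose account_id is in that set.
Inner query → {2}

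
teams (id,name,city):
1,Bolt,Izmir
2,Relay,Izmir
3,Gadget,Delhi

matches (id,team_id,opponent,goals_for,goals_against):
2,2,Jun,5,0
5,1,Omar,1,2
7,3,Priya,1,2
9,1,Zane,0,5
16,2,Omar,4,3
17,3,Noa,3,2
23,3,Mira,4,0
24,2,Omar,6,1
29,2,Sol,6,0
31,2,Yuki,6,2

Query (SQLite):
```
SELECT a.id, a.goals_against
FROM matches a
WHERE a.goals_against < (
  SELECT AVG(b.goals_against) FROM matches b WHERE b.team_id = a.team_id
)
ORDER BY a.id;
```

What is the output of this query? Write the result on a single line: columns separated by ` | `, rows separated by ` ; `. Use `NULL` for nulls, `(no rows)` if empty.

For each matches row a, compute AVG(goals_against) over rows sharing a.team_id.
Keep row a if a.goals_against < that per-group AVG.
  team_id=1: AVG(goals_against) = 3.5
  team_id=2: AVG(goals_against) = 1.2
  team_id=3: AVG(goals_against) = 1.333333

2 | 0 ; 5 | 2 ; 23 | 0 ; 24 | 1 ; 29 | 0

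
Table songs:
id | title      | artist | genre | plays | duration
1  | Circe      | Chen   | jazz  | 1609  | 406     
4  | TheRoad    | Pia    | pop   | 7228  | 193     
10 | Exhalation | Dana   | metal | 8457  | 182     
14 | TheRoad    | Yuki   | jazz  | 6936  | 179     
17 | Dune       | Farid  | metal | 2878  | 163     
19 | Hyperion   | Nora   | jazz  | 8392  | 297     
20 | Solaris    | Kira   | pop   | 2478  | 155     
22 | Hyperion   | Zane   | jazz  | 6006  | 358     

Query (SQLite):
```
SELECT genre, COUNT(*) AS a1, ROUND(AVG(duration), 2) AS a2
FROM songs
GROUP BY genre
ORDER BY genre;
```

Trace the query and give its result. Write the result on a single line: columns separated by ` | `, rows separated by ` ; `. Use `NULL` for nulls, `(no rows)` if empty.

Group songs by genre.
Per group compute: COUNT(*), ROUND(AVG(duration), 2).
  jazz: ids {1, 14, 19, 22} → COUNT(*)=4, ROUND(AVG(duration), 2)=310
  metal: ids {10, 17} → COUNT(*)=2, ROUND(AVG(duration), 2)=172.5
  pop: ids {4, 20} → COUNT(*)=2, ROUND(AVG(duration), 2)=174

jazz | 4 | 310 ; metal | 2 | 172.5 ; pop | 2 | 174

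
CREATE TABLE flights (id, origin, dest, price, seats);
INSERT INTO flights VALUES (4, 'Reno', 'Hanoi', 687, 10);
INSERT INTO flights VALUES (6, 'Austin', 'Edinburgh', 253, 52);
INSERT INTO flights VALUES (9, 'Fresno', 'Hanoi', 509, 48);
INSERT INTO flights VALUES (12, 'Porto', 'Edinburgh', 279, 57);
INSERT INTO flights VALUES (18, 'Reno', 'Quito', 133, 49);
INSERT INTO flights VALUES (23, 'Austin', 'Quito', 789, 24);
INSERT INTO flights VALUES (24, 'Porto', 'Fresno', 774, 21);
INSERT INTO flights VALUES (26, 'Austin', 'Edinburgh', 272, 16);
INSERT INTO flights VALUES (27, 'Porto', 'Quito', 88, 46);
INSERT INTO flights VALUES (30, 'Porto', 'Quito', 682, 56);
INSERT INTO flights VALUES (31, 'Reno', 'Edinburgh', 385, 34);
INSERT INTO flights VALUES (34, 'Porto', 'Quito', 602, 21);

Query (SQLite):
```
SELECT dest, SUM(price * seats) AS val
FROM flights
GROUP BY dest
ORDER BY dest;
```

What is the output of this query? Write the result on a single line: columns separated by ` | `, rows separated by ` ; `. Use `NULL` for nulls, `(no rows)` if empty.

For each row compute price * seats.
Group by dest; take SUM of the expression per group.
  Edinburgh: ids {6, 12, 26, 31} → SUM(price * seats)=46501
  Fresno: ids {24} → SUM(price * seats)=16254
  Hanoi: ids {4, 9} → SUM(price * seats)=31302
  Quito: ids {18, 23, 27, 30, 34} → SUM(price * seats)=80335

Edinburgh | 46501 ; Fresno | 16254 ; Hanoi | 31302 ; Quito | 80335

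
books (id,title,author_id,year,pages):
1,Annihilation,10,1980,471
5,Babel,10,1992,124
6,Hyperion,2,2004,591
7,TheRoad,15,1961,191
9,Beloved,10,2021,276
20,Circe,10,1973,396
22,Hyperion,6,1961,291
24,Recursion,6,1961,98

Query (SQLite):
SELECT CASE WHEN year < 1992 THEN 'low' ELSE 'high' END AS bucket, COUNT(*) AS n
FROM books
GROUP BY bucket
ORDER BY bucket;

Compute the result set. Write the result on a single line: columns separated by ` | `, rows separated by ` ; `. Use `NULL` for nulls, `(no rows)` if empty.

Bucket rows by year < 1992 → 'low' else 'high'; count each bucket.

high | 3 ; low | 5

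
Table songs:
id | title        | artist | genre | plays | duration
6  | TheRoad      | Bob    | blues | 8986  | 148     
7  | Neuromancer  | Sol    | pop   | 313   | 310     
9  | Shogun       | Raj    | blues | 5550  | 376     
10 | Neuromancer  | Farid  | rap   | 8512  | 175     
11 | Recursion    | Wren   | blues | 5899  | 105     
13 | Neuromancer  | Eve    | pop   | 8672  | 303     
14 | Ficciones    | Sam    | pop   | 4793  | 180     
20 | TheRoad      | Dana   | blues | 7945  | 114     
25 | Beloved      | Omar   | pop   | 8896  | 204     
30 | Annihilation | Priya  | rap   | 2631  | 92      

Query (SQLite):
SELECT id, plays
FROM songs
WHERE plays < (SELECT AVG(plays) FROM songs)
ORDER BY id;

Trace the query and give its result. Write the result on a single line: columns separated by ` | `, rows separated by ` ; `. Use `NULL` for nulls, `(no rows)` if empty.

7 | 313 ; 9 | 5550 ; 11 | 5899 ; 14 | 4793 ; 30 | 2631

Scalar subquery: AVG(plays) over all songs rows = 6219.7.
Keep rows where plays < that value.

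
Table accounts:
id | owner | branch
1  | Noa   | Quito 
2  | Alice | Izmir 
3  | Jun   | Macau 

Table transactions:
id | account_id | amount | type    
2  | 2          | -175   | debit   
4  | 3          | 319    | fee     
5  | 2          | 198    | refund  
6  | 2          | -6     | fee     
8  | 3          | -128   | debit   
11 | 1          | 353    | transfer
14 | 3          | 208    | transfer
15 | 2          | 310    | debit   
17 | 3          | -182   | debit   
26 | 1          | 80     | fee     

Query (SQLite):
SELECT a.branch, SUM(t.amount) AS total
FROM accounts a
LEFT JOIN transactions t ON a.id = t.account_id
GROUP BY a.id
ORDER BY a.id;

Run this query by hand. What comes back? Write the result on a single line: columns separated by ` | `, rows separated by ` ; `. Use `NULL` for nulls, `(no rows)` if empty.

LEFT JOIN keeps every accounts row; unmatched ones get NULL for transactions columns.
Group by accounts.id and compute SUM(t.amount). SUM over an all-NULL group is NULL.
  1: ids {11, 26} → SUM(t.amount)=433
  2: ids {2, 5, 6, 15} → SUM(t.amount)=327
  3: ids {4, 8, 14, 17} → SUM(t.amount)=217

Quito | 433 ; Izmir | 327 ; Macau | 217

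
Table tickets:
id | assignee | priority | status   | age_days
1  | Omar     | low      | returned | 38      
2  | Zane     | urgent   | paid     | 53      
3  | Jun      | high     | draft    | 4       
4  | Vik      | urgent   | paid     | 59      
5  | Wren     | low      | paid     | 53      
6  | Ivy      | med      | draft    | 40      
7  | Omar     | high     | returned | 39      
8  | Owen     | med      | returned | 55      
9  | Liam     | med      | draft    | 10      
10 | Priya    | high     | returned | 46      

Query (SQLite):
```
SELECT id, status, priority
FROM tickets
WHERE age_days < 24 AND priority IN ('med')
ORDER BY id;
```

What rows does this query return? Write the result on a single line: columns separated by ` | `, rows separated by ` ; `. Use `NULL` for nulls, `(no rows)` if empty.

age_days < 24: ids {3, 9}
priority IN ('med'): ids {6, 8, 9}
Combine with AND.

9 | draft | med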